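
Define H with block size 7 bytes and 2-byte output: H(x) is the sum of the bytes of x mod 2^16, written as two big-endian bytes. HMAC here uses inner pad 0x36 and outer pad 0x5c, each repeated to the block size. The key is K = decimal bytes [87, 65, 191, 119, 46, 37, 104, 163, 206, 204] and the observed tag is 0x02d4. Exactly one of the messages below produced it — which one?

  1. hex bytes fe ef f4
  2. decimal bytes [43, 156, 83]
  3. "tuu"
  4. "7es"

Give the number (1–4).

Key decimal bytes [87, 65, 191, 119, 46, 37, 104, 163, 206, 204] = 57 41 bf 77 2e 25 68 a3 ce cc is 10 bytes > B = 7, so hash it first: H(key) = 04 c6, then zero-pad to 7 bytes: K' = 04 c6 00 00 00 00 00.
K' ⊕ ipad = 32 f0 36 36 36 36 36; K' ⊕ opad = 58 9a 5c 5c 5c 5c 5c.
m1: inner = H(32 f0 36 36 36 36 36 fe ef f4) = 05 11; tag = H(58 9a 5c 5c 5c 5c 5c 05 11) = 02d4 ← matches
m2: inner = H(32 f0 36 36 36 36 36 2b 9c 53) = 03 4a; tag = H(58 9a 5c 5c 5c 5c 5c 03 4a) = 030b
m3: inner = H(32 f0 36 36 36 36 36 74 75 75) = 03 8e; tag = H(58 9a 5c 5c 5c 5c 5c 03 8e) = 034f
m4: inner = H(32 f0 36 36 36 36 36 37 65 73) = 03 3f; tag = H(58 9a 5c 5c 5c 5c 5c 03 3f) = 0300

1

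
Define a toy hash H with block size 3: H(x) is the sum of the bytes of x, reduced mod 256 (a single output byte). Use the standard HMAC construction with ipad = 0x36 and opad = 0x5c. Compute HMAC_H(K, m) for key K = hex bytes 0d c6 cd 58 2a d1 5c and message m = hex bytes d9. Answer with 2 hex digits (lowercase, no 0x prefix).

Key hex bytes 0d c6 cd 58 2a d1 5c is 7 bytes > B = 3, so hash it first: H(key) = 4f, then zero-pad to 3 bytes: K' = 4f 00 00.
K' ⊕ ipad = 79 36 36.  K' ⊕ opad = 13 5c 5c.
Inner input = (K'⊕ipad) ∥ m = 79 36 36 ∥ d9.
Inner hash: sum = 121+54+54+217 = 446; mod 256 = 190 → be.
Outer input = (K'⊕opad) ∥ inner = 13 5c 5c ∥ be.
Outer hash (tag): sum = 19+92+92+190 = 393; mod 256 = 137 → 89.

89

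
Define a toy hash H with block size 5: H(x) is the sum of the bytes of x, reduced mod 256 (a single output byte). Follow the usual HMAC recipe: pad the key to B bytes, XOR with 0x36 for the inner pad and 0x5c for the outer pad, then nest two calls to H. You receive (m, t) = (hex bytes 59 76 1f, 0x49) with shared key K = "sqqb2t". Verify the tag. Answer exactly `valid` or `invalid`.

invalid

Key "sqqb2t" = 73 71 71 62 32 74 is 6 bytes > B = 5, so hash it first: H(key) = 5d, then zero-pad to 5 bytes: K' = 5d 00 00 00 00.
K' ⊕ ipad = 6b 36 36 36 36; K' ⊕ opad = 01 5c 5c 5c 5c.
Inner hash: sum = 107+54+54+54+54+89+118+31 = 561; mod 256 = 49 → 31.
Outer hash (recomputed tag): sum = 1+92+92+92+92+49 = 418; mod 256 = 162 → a2.
Recomputed tag = a2; claimed = 49 → mismatch.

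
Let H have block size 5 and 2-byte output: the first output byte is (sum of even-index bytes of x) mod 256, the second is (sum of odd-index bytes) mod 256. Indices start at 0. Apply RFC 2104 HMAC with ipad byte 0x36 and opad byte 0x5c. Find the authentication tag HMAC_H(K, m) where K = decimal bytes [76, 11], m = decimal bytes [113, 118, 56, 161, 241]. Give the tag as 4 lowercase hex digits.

Key decimal bytes [76, 11] = 4c 0b is 2 bytes ≤ B = 5; zero-pad to 5 bytes: K' = 4c 0b 00 00 00.
K' ⊕ ipad = 7a 3d 36 36 36.  K' ⊕ opad = 10 57 5c 5c 5c.
Inner input = (K'⊕ipad) ∥ m = 7a 3d 36 36 36 ∥ 71 76 38 a1 f1.
Inner hash: even-index sum = 509 mod 256 = 253; odd-index sum = 525 mod 256 = 13 → fd 0d.
Outer input = (K'⊕opad) ∥ inner = 10 57 5c 5c 5c ∥ fd 0d.
Outer hash (tag): even-index sum = 213 mod 256 = 213; odd-index sum = 432 mod 256 = 176 → d5 b0.

d5b0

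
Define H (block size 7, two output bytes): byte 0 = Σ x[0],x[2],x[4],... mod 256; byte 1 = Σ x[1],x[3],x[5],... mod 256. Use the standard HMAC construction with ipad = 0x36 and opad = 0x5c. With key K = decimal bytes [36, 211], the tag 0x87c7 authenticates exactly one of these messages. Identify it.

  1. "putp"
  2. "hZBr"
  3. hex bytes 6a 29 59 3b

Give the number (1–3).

Key decimal bytes [36, 211] = 24 d3 is 2 bytes ≤ B = 7; zero-pad to 7 bytes: K' = 24 d3 00 00 00 00 00.
K' ⊕ ipad = 12 e5 36 36 36 36 36; K' ⊕ opad = 78 8f 5c 5c 5c 5c 5c.
m1: inner = H(12 e5 36 36 36 36 36 70 75 74 70) = 99 35; tag = H(78 8f 5c 5c 5c 5c 5c 99 35) = c1e0
m2: inner = H(12 e5 36 36 36 36 36 68 5a 42 72) = 80 fb; tag = H(78 8f 5c 5c 5c 5c 5c 80 fb) = 87c7 ← matches
m3: inner = H(12 e5 36 36 36 36 36 6a 29 59 3b) = 18 14; tag = H(78 8f 5c 5c 5c 5c 5c 18 14) = a05f

2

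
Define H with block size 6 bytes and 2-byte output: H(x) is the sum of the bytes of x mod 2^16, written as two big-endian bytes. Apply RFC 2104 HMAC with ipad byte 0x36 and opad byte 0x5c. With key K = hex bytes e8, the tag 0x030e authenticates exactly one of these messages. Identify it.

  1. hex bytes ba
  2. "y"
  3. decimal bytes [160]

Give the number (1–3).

Key hex bytes e8 is 1 byte ≤ B = 6; zero-pad to 6 bytes: K' = e8 00 00 00 00 00.
K' ⊕ ipad = de 36 36 36 36 36; K' ⊕ opad = b4 5c 5c 5c 5c 5c.
m1: inner = H(de 36 36 36 36 36 ba) = 02 a6; tag = H(b4 5c 5c 5c 5c 5c 02 a6) = 0328
m2: inner = H(de 36 36 36 36 36 79) = 02 65; tag = H(b4 5c 5c 5c 5c 5c 02 65) = 02e7
m3: inner = H(de 36 36 36 36 36 a0) = 02 8c; tag = H(b4 5c 5c 5c 5c 5c 02 8c) = 030e ← matches

3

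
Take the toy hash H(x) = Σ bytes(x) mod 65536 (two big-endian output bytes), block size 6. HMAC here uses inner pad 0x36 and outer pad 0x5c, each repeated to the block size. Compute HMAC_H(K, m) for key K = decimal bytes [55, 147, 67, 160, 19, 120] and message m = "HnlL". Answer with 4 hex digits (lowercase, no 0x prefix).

Key decimal bytes [55, 147, 67, 160, 19, 120] = 37 93 43 a0 13 78 is exactly B = 6 bytes: K' = 37 93 43 a0 13 78.
K' ⊕ ipad = 01 a5 75 96 25 4e.  K' ⊕ opad = 6b cf 1f fc 4f 24.
Inner input = (K'⊕ipad) ∥ m = 01 a5 75 96 25 4e ∥ 48 6e 6c 4c.
Inner hash: sum = 1+165+117+150+37+78+72+110+108+76 = 914 → 03 92.
Outer input = (K'⊕opad) ∥ inner = 6b cf 1f fc 4f 24 ∥ 03 92.
Outer hash (tag): sum = 107+207+31+252+79+36+3+146 = 861 → 03 5d.

035d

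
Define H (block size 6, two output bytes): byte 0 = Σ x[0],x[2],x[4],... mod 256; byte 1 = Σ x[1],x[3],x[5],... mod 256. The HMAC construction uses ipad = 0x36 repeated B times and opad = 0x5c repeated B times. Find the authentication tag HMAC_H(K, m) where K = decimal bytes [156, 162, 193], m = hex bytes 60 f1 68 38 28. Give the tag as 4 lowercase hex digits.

80df

Key decimal bytes [156, 162, 193] = 9c a2 c1 is 3 bytes ≤ B = 6; zero-pad to 6 bytes: K' = 9c a2 c1 00 00 00.
K' ⊕ ipad = aa 94 f7 36 36 36.  K' ⊕ opad = c0 fe 9d 5c 5c 5c.
Inner input = (K'⊕ipad) ∥ m = aa 94 f7 36 36 36 ∥ 60 f1 68 38 28.
Inner hash: even-index sum = 711 mod 256 = 199; odd-index sum = 553 mod 256 = 41 → c7 29.
Outer input = (K'⊕opad) ∥ inner = c0 fe 9d 5c 5c 5c ∥ c7 29.
Outer hash (tag): even-index sum = 640 mod 256 = 128; odd-index sum = 479 mod 256 = 223 → 80 df.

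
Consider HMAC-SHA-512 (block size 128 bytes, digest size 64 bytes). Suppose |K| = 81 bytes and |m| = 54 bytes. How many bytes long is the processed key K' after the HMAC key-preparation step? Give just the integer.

128

Key is 81 ≤ 128 bytes, zero-padded: |K'| = 128.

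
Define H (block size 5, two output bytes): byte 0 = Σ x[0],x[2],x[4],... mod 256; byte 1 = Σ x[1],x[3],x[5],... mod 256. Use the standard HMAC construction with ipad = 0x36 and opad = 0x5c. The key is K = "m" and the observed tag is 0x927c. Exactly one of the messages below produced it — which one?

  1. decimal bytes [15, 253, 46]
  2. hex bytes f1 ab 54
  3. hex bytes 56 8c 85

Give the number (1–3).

Key "m" = 6d is 1 byte ≤ B = 5; zero-pad to 5 bytes: K' = 6d 00 00 00 00.
K' ⊕ ipad = 5b 36 36 36 36; K' ⊕ opad = 31 5c 5c 5c 5c.
m1: inner = H(5b 36 36 36 36 0f fd 2e) = c4 a9; tag = H(31 5c 5c 5c 5c c4 a9) = 927c ← matches
m2: inner = H(5b 36 36 36 36 f1 ab 54) = 72 b1; tag = H(31 5c 5c 5c 5c 72 b1) = 9a2a
m3: inner = H(5b 36 36 36 36 56 8c 85) = 53 47; tag = H(31 5c 5c 5c 5c 53 47) = 300b

1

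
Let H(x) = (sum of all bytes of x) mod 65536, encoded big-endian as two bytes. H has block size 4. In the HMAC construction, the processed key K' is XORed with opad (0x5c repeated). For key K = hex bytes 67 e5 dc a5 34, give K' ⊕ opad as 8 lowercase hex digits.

5f5d5c5c

Key hex bytes 67 e5 dc a5 34 is 5 bytes > B = 4, so hash it first: H(key) = 03 01, then zero-pad to 4 bytes: K' = 03 01 00 00.
XOR each byte with 0x5c: 03⊕5c=5f, 01⊕5c=5d, 00⊕5c=5c, 00⊕5c=5c.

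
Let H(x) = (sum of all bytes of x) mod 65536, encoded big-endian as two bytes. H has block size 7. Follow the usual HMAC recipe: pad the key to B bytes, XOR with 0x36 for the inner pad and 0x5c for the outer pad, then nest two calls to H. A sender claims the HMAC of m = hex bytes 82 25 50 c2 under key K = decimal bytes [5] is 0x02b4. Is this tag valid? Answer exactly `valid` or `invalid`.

valid

Key decimal bytes [5] = 05 is 1 byte ≤ B = 7; zero-pad to 7 bytes: K' = 05 00 00 00 00 00 00.
K' ⊕ ipad = 33 36 36 36 36 36 36; K' ⊕ opad = 59 5c 5c 5c 5c 5c 5c.
Inner hash: sum = 51+54+54+54+54+54+54+130+37+80+194 = 816 → 03 30.
Outer hash (recomputed tag): sum = 89+92+92+92+92+92+92+3+48 = 692 → 02 b4.
Recomputed tag = 02b4; claimed = 02b4 → match.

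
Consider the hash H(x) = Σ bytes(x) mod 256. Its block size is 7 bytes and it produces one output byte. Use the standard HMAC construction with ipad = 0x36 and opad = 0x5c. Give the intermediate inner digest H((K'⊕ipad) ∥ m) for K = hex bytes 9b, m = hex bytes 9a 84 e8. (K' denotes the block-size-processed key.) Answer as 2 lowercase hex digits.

Key hex bytes 9b is 1 byte ≤ B = 7; zero-pad to 7 bytes: K' = 9b 00 00 00 00 00 00.
K' ⊕ ipad = ad 36 36 36 36 36 36.
Inner input = ad 36 36 36 36 36 36 ∥ 9a 84 e8.
Inner hash: sum = 173+54+54+54+54+54+54+154+132+232 = 1015; mod 256 = 247 → f7.

f7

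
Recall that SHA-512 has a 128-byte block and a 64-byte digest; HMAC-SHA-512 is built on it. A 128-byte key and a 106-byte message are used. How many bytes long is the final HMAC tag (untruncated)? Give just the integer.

The tag is one SHA-512 digest: 64 bytes.

64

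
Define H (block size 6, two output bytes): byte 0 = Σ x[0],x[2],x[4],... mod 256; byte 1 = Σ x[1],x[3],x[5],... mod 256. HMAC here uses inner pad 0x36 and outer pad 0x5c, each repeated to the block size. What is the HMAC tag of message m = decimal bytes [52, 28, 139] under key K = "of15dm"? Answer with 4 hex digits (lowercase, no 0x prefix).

Key "of15dm" = 6f 66 31 35 64 6d is exactly B = 6 bytes: K' = 6f 66 31 35 64 6d.
K' ⊕ ipad = 59 50 07 03 52 5b.  K' ⊕ opad = 33 3a 6d 69 38 31.
Inner input = (K'⊕ipad) ∥ m = 59 50 07 03 52 5b ∥ 34 1c 8b.
Inner hash: even-index sum = 369 mod 256 = 113; odd-index sum = 202 mod 256 = 202 → 71 ca.
Outer input = (K'⊕opad) ∥ inner = 33 3a 6d 69 38 31 ∥ 71 ca.
Outer hash (tag): even-index sum = 329 mod 256 = 73; odd-index sum = 414 mod 256 = 158 → 49 9e.

499e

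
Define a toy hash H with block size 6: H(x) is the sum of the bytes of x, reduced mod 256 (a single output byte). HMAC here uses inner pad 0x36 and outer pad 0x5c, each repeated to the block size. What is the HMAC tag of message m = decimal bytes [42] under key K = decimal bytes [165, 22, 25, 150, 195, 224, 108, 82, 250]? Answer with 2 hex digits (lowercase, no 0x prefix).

90

Key decimal bytes [165, 22, 25, 150, 195, 224, 108, 82, 250] = a5 16 19 96 c3 e0 6c 52 fa is 9 bytes > B = 6, so hash it first: H(key) = c5, then zero-pad to 6 bytes: K' = c5 00 00 00 00 00.
K' ⊕ ipad = f3 36 36 36 36 36.  K' ⊕ opad = 99 5c 5c 5c 5c 5c.
Inner input = (K'⊕ipad) ∥ m = f3 36 36 36 36 36 ∥ 2a.
Inner hash: sum = 243+54+54+54+54+54+42 = 555; mod 256 = 43 → 2b.
Outer input = (K'⊕opad) ∥ inner = 99 5c 5c 5c 5c 5c ∥ 2b.
Outer hash (tag): sum = 153+92+92+92+92+92+43 = 656; mod 256 = 144 → 90.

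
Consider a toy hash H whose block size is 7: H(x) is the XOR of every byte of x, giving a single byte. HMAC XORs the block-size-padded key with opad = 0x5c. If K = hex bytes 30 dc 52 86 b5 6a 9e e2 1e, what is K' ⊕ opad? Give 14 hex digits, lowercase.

Key hex bytes 30 dc 52 86 b5 6a 9e e2 1e is 9 bytes > B = 7, so hash it first: H(key) = 85, then zero-pad to 7 bytes: K' = 85 00 00 00 00 00 00.
XOR each byte with 0x5c: 85⊕5c=d9, 00⊕5c=5c, 00⊕5c=5c, 00⊕5c=5c, 00⊕5c=5c, 00⊕5c=5c, 00⊕5c=5c.

d95c5c5c5c5c5c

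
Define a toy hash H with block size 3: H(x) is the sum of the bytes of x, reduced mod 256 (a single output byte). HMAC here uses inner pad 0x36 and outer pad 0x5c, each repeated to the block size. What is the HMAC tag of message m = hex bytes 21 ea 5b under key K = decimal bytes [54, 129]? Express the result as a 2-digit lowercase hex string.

f6

Key decimal bytes [54, 129] = 36 81 is 2 bytes ≤ B = 3; zero-pad to 3 bytes: K' = 36 81 00.
K' ⊕ ipad = 00 b7 36.  K' ⊕ opad = 6a dd 5c.
Inner input = (K'⊕ipad) ∥ m = 00 b7 36 ∥ 21 ea 5b.
Inner hash: sum = 0+183+54+33+234+91 = 595; mod 256 = 83 → 53.
Outer input = (K'⊕opad) ∥ inner = 6a dd 5c ∥ 53.
Outer hash (tag): sum = 106+221+92+83 = 502; mod 256 = 246 → f6.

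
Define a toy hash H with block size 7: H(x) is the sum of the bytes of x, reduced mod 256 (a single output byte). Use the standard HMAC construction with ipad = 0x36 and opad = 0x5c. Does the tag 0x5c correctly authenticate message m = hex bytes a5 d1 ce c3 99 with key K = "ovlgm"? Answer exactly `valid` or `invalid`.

valid

Key "ovlgm" = 6f 76 6c 67 6d is 5 bytes ≤ B = 7; zero-pad to 7 bytes: K' = 6f 76 6c 67 6d 00 00.
K' ⊕ ipad = 59 40 5a 51 5b 36 36; K' ⊕ opad = 33 2a 30 3b 31 5c 5c.
Inner hash: sum = 89+64+90+81+91+54+54+165+209+206+195+153 = 1451; mod 256 = 171 → ab.
Outer hash (recomputed tag): sum = 51+42+48+59+49+92+92+171 = 604; mod 256 = 92 → 5c.
Recomputed tag = 5c; claimed = 5c → match.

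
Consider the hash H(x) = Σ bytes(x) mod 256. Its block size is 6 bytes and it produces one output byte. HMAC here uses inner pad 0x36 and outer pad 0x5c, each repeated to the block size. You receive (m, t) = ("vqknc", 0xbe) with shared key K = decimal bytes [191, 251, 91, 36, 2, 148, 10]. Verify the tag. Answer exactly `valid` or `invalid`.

Key decimal bytes [191, 251, 91, 36, 2, 148, 10] = bf fb 5b 24 02 94 0a is 7 bytes > B = 6, so hash it first: H(key) = d9, then zero-pad to 6 bytes: K' = d9 00 00 00 00 00.
K' ⊕ ipad = ef 36 36 36 36 36; K' ⊕ opad = 85 5c 5c 5c 5c 5c.
Inner hash: sum = 239+54+54+54+54+54+118+113+107+110+99 = 1056; mod 256 = 32 → 20.
Outer hash (recomputed tag): sum = 133+92+92+92+92+92+32 = 625; mod 256 = 113 → 71.
Recomputed tag = 71; claimed = be → mismatch.

invalid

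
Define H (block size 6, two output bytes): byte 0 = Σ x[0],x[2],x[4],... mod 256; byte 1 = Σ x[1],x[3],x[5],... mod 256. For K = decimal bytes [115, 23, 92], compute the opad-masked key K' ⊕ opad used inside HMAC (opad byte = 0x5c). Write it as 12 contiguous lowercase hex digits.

Key decimal bytes [115, 23, 92] = 73 17 5c is 3 bytes ≤ B = 6; zero-pad to 6 bytes: K' = 73 17 5c 00 00 00.
XOR each byte with 0x5c: 73⊕5c=2f, 17⊕5c=4b, 5c⊕5c=00, 00⊕5c=5c, 00⊕5c=5c, 00⊕5c=5c.

2f4b005c5c5c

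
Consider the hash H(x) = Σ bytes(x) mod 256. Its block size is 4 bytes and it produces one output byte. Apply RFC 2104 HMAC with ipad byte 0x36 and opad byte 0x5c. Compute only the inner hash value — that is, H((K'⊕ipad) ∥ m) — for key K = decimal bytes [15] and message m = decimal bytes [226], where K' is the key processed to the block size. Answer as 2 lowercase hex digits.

Key decimal bytes [15] = 0f is 1 byte ≤ B = 4; zero-pad to 4 bytes: K' = 0f 00 00 00.
K' ⊕ ipad = 39 36 36 36.
Inner input = 39 36 36 36 ∥ e2.
Inner hash: sum = 57+54+54+54+226 = 445; mod 256 = 189 → bd.

bd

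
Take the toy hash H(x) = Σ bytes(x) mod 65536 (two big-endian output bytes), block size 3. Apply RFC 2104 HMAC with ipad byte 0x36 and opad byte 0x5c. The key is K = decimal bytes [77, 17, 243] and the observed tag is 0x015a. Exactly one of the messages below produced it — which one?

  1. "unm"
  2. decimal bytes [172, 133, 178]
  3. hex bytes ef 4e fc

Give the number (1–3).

2

Key decimal bytes [77, 17, 243] = 4d 11 f3 is exactly B = 3 bytes: K' = 4d 11 f3.
K' ⊕ ipad = 7b 27 c5; K' ⊕ opad = 11 4d af.
m1: inner = H(7b 27 c5 75 6e 6d) = 02 b7; tag = H(11 4d af 02 b7) = 01c6
m2: inner = H(7b 27 c5 ac 85 b2) = 03 4a; tag = H(11 4d af 03 4a) = 015a ← matches
m3: inner = H(7b 27 c5 ef 4e fc) = 03 a0; tag = H(11 4d af 03 a0) = 01b0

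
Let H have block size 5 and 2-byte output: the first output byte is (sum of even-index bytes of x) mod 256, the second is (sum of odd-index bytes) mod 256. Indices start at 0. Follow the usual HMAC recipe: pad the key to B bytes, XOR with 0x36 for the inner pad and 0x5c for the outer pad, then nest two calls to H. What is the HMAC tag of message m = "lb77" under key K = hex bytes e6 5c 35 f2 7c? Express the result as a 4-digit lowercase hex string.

1464

Key hex bytes e6 5c 35 f2 7c is exactly B = 5 bytes: K' = e6 5c 35 f2 7c.
K' ⊕ ipad = d0 6a 03 c4 4a.  K' ⊕ opad = ba 00 69 ae 20.
Inner input = (K'⊕ipad) ∥ m = d0 6a 03 c4 4a ∥ 6c 62 37 37.
Inner hash: even-index sum = 438 mod 256 = 182; odd-index sum = 465 mod 256 = 209 → b6 d1.
Outer input = (K'⊕opad) ∥ inner = ba 00 69 ae 20 ∥ b6 d1.
Outer hash (tag): even-index sum = 532 mod 256 = 20; odd-index sum = 356 mod 256 = 100 → 14 64.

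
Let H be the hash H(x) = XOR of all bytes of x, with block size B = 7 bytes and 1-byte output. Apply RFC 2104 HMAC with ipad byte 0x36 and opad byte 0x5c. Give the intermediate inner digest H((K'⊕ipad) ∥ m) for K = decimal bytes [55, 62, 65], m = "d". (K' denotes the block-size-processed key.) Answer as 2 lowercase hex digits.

Key decimal bytes [55, 62, 65] = 37 3e 41 is 3 bytes ≤ B = 7; zero-pad to 7 bytes: K' = 37 3e 41 00 00 00 00.
K' ⊕ ipad = 01 08 77 36 36 36 36.
Inner input = 01 08 77 36 36 36 36 ∥ 64.
Inner hash: XOR 01⊕08⊕77⊕36⊕36⊕36⊕36⊕64 = 1a.

1a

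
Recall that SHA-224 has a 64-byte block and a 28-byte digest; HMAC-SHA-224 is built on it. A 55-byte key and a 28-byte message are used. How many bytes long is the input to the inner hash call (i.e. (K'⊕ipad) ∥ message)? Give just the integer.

92

Key is 55 ≤ 64 bytes, zero-padded: |K'| = 64.
Inner input = (K'⊕ipad) ∥ m → 64 + 28 = 92 bytes.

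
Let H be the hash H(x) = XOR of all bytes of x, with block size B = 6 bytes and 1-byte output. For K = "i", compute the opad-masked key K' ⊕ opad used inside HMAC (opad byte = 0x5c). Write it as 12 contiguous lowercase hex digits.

355c5c5c5c5c

Key "i" = 69 is 1 byte ≤ B = 6; zero-pad to 6 bytes: K' = 69 00 00 00 00 00.
XOR each byte with 0x5c: 69⊕5c=35, 00⊕5c=5c, 00⊕5c=5c, 00⊕5c=5c, 00⊕5c=5c, 00⊕5c=5c.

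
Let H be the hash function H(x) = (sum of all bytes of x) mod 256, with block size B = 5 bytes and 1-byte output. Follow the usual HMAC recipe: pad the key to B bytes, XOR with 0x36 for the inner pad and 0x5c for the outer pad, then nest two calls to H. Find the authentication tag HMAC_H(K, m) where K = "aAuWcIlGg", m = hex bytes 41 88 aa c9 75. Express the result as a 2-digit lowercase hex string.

63

Key "aAuWcIlGg" = 61 41 75 57 63 49 6c 47 67 is 9 bytes > B = 5, so hash it first: H(key) = 34, then zero-pad to 5 bytes: K' = 34 00 00 00 00.
K' ⊕ ipad = 02 36 36 36 36.  K' ⊕ opad = 68 5c 5c 5c 5c.
Inner input = (K'⊕ipad) ∥ m = 02 36 36 36 36 ∥ 41 88 aa c9 75.
Inner hash: sum = 2+54+54+54+54+65+136+170+201+117 = 907; mod 256 = 139 → 8b.
Outer input = (K'⊕opad) ∥ inner = 68 5c 5c 5c 5c ∥ 8b.
Outer hash (tag): sum = 104+92+92+92+92+139 = 611; mod 256 = 99 → 63.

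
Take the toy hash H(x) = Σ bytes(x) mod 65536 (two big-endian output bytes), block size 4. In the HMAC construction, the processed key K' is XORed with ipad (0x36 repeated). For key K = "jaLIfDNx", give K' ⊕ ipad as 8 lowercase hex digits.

Key "jaLIfDNx" = 6a 61 4c 49 66 44 4e 78 is 8 bytes > B = 4, so hash it first: H(key) = 02 d0, then zero-pad to 4 bytes: K' = 02 d0 00 00.
XOR each byte with 0x36: 02⊕36=34, d0⊕36=e6, 00⊕36=36, 00⊕36=36.

34e63636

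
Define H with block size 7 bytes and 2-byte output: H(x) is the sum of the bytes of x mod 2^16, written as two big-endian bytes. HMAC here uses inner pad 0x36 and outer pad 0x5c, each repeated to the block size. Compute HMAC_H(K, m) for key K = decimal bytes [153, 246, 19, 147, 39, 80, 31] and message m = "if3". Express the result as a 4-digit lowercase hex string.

0435

Key decimal bytes [153, 246, 19, 147, 39, 80, 31] = 99 f6 13 93 27 50 1f is exactly B = 7 bytes: K' = 99 f6 13 93 27 50 1f.
K' ⊕ ipad = af c0 25 a5 11 66 29.  K' ⊕ opad = c5 aa 4f cf 7b 0c 43.
Inner input = (K'⊕ipad) ∥ m = af c0 25 a5 11 66 29 ∥ 69 66 33.
Inner hash: sum = 175+192+37+165+17+102+41+105+102+51 = 987 → 03 db.
Outer input = (K'⊕opad) ∥ inner = c5 aa 4f cf 7b 0c 43 ∥ 03 db.
Outer hash (tag): sum = 197+170+79+207+123+12+67+3+219 = 1077 → 04 35.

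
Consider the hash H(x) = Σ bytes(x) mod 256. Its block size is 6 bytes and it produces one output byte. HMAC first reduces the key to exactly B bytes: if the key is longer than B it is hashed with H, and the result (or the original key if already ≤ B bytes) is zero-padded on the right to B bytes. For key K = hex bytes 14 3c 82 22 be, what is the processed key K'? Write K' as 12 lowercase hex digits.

143c8222be00

Key hex bytes 14 3c 82 22 be is 5 bytes ≤ B = 6; zero-pad to 6 bytes: K' = 14 3c 82 22 be 00.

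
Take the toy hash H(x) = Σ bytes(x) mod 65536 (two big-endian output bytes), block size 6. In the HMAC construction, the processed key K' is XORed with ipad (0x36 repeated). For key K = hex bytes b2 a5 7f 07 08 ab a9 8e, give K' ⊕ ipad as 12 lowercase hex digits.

35f136363636

Key hex bytes b2 a5 7f 07 08 ab a9 8e is 8 bytes > B = 6, so hash it first: H(key) = 03 c7, then zero-pad to 6 bytes: K' = 03 c7 00 00 00 00.
XOR each byte with 0x36: 03⊕36=35, c7⊕36=f1, 00⊕36=36, 00⊕36=36, 00⊕36=36, 00⊕36=36.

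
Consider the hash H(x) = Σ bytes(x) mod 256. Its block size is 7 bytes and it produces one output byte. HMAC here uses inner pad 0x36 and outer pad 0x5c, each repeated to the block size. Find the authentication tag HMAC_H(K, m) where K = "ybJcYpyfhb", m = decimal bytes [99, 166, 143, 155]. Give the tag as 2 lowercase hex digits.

11

Key "ybJcYpyfhb" = 79 62 4a 63 59 70 79 66 68 62 is 10 bytes > B = 7, so hash it first: H(key) = fa, then zero-pad to 7 bytes: K' = fa 00 00 00 00 00 00.
K' ⊕ ipad = cc 36 36 36 36 36 36.  K' ⊕ opad = a6 5c 5c 5c 5c 5c 5c.
Inner input = (K'⊕ipad) ∥ m = cc 36 36 36 36 36 36 ∥ 63 a6 8f 9b.
Inner hash: sum = 204+54+54+54+54+54+54+99+166+143+155 = 1091; mod 256 = 67 → 43.
Outer input = (K'⊕opad) ∥ inner = a6 5c 5c 5c 5c 5c 5c ∥ 43.
Outer hash (tag): sum = 166+92+92+92+92+92+92+67 = 785; mod 256 = 17 → 11.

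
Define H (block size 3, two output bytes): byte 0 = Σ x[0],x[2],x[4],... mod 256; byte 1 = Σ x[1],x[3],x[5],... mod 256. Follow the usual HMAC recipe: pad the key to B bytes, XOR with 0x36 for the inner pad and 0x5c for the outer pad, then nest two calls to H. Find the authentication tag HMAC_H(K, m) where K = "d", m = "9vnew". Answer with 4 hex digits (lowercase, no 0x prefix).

e8bf

Key "d" = 64 is 1 byte ≤ B = 3; zero-pad to 3 bytes: K' = 64 00 00.
K' ⊕ ipad = 52 36 36.  K' ⊕ opad = 38 5c 5c.
Inner input = (K'⊕ipad) ∥ m = 52 36 36 ∥ 39 76 6e 65 77.
Inner hash: even-index sum = 355 mod 256 = 99; odd-index sum = 340 mod 256 = 84 → 63 54.
Outer input = (K'⊕opad) ∥ inner = 38 5c 5c ∥ 63 54.
Outer hash (tag): even-index sum = 232 mod 256 = 232; odd-index sum = 191 mod 256 = 191 → e8 bf.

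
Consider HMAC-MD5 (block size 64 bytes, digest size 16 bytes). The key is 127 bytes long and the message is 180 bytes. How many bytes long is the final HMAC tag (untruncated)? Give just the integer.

16

The tag is one MD5 digest: 16 bytes.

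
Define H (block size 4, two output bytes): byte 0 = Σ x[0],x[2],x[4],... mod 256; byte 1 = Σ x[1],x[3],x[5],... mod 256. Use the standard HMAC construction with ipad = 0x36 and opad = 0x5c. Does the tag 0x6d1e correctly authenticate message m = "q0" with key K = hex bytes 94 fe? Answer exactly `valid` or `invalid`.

Key hex bytes 94 fe is 2 bytes ≤ B = 4; zero-pad to 4 bytes: K' = 94 fe 00 00.
K' ⊕ ipad = a2 c8 36 36; K' ⊕ opad = c8 a2 5c 5c.
Inner hash: even-index sum = 329 mod 256 = 73; odd-index sum = 302 mod 256 = 46 → 49 2e.
Outer hash (recomputed tag): even-index sum = 365 mod 256 = 109; odd-index sum = 300 mod 256 = 44 → 6d 2c.
Recomputed tag = 6d2c; claimed = 6d1e → mismatch.

invalid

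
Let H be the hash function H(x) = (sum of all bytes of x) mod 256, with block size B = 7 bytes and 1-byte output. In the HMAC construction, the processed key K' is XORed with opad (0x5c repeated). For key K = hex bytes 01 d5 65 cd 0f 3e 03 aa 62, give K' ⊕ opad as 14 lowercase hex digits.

385c5c5c5c5c5c

Key hex bytes 01 d5 65 cd 0f 3e 03 aa 62 is 9 bytes > B = 7, so hash it first: H(key) = 64, then zero-pad to 7 bytes: K' = 64 00 00 00 00 00 00.
XOR each byte with 0x5c: 64⊕5c=38, 00⊕5c=5c, 00⊕5c=5c, 00⊕5c=5c, 00⊕5c=5c, 00⊕5c=5c, 00⊕5c=5c.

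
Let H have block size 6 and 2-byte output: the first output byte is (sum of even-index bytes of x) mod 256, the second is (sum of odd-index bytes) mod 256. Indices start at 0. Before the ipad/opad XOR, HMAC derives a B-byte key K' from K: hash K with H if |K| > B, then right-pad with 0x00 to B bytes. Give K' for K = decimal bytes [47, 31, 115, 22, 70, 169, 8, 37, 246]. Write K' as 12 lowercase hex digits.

e60300000000

|K| = 9 > B = 6, so first hash the key.
H(K): even-index sum = 486 mod 256 = 230; odd-index sum = 259 mod 256 = 3 → e6 03.
Zero-pad H(K) = e6 03 to 6 bytes: K' = e6 03 00 00 00 00.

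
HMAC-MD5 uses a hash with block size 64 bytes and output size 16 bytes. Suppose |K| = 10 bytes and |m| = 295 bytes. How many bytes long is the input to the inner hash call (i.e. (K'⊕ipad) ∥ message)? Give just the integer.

359

Key is 10 ≤ 64 bytes, zero-padded: |K'| = 64.
Inner input = (K'⊕ipad) ∥ m → 64 + 295 = 359 bytes.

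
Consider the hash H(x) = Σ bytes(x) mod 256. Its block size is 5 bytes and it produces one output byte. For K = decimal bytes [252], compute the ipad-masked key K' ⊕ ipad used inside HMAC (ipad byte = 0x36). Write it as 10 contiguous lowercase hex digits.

ca36363636

Key decimal bytes [252] = fc is 1 byte ≤ B = 5; zero-pad to 5 bytes: K' = fc 00 00 00 00.
XOR each byte with 0x36: fc⊕36=ca, 00⊕36=36, 00⊕36=36, 00⊕36=36, 00⊕36=36.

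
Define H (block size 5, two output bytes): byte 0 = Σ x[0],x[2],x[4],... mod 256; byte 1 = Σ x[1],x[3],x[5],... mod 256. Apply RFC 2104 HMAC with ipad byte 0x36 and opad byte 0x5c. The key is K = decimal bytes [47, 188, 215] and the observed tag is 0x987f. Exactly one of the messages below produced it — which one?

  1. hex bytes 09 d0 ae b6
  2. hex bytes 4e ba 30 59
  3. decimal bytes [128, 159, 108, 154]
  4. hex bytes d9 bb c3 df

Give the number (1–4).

Key decimal bytes [47, 188, 215] = 2f bc d7 is 3 bytes ≤ B = 5; zero-pad to 5 bytes: K' = 2f bc d7 00 00.
K' ⊕ ipad = 19 8a e1 36 36; K' ⊕ opad = 73 e0 8b 5c 5c.
m1: inner = H(19 8a e1 36 36 09 d0 ae b6) = b6 77; tag = H(73 e0 8b 5c 5c b6 77) = d1f2
m2: inner = H(19 8a e1 36 36 4e ba 30 59) = 43 3e; tag = H(73 e0 8b 5c 5c 43 3e) = 987f ← matches
m3: inner = H(19 8a e1 36 36 80 9f 6c 9a) = 69 ac; tag = H(73 e0 8b 5c 5c 69 ac) = 06a5
m4: inner = H(19 8a e1 36 36 d9 bb c3 df) = ca 5c; tag = H(73 e0 8b 5c 5c ca 5c) = b606

2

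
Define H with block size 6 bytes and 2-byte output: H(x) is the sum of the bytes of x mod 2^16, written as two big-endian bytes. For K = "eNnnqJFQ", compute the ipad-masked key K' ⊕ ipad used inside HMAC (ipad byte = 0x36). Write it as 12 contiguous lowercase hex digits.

34d736363636

Key "eNnnqJFQ" = 65 4e 6e 6e 71 4a 46 51 is 8 bytes > B = 6, so hash it first: H(key) = 02 e1, then zero-pad to 6 bytes: K' = 02 e1 00 00 00 00.
XOR each byte with 0x36: 02⊕36=34, e1⊕36=d7, 00⊕36=36, 00⊕36=36, 00⊕36=36, 00⊕36=36.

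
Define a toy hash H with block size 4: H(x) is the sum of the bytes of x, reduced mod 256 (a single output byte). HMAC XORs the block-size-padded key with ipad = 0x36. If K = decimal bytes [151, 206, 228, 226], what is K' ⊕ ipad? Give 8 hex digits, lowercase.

Key decimal bytes [151, 206, 228, 226] = 97 ce e4 e2 is exactly B = 4 bytes: K' = 97 ce e4 e2.
XOR each byte with 0x36: 97⊕36=a1, ce⊕36=f8, e4⊕36=d2, e2⊕36=d4.

a1f8d2d4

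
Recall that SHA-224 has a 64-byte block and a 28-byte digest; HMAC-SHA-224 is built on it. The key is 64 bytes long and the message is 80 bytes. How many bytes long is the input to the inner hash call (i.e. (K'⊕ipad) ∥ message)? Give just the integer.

144

Key is 64 ≤ 64 bytes, zero-padded: |K'| = 64.
Inner input = (K'⊕ipad) ∥ m → 64 + 80 = 144 bytes.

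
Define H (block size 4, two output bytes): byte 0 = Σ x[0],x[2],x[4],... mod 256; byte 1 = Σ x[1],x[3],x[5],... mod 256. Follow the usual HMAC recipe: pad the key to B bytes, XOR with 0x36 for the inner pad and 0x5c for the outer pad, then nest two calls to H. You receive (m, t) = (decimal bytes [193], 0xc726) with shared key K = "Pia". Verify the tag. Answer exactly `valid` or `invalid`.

Key "Pia" = 50 69 61 is 3 bytes ≤ B = 4; zero-pad to 4 bytes: K' = 50 69 61 00.
K' ⊕ ipad = 66 5f 57 36; K' ⊕ opad = 0c 35 3d 5c.
Inner hash: even-index sum = 382 mod 256 = 126; odd-index sum = 149 mod 256 = 149 → 7e 95.
Outer hash (recomputed tag): even-index sum = 199 mod 256 = 199; odd-index sum = 294 mod 256 = 38 → c7 26.
Recomputed tag = c726; claimed = c726 → match.

valid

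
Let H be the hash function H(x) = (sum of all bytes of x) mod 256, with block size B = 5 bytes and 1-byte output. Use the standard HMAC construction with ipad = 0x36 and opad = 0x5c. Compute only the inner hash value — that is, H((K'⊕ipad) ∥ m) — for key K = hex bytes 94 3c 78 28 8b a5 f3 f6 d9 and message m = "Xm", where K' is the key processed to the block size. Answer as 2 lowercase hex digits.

Key hex bytes 94 3c 78 28 8b a5 f3 f6 d9 is 9 bytes > B = 5, so hash it first: H(key) = 62, then zero-pad to 5 bytes: K' = 62 00 00 00 00.
K' ⊕ ipad = 54 36 36 36 36.
Inner input = 54 36 36 36 36 ∥ 58 6d.
Inner hash: sum = 84+54+54+54+54+88+109 = 497; mod 256 = 241 → f1.

f1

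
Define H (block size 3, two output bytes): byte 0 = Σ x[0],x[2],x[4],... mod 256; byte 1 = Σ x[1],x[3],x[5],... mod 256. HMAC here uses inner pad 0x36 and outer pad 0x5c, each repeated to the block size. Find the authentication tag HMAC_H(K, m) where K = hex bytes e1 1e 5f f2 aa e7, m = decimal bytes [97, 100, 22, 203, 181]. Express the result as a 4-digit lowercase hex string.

Key hex bytes e1 1e 5f f2 aa e7 is 6 bytes > B = 3, so hash it first: H(key) = ea f7, then zero-pad to 3 bytes: K' = ea f7 00.
K' ⊕ ipad = dc c1 36.  K' ⊕ opad = b6 ab 5c.
Inner input = (K'⊕ipad) ∥ m = dc c1 36 ∥ 61 64 16 cb b5.
Inner hash: even-index sum = 577 mod 256 = 65; odd-index sum = 493 mod 256 = 237 → 41 ed.
Outer input = (K'⊕opad) ∥ inner = b6 ab 5c ∥ 41 ed.
Outer hash (tag): even-index sum = 511 mod 256 = 255; odd-index sum = 236 mod 256 = 236 → ff ec.

ffec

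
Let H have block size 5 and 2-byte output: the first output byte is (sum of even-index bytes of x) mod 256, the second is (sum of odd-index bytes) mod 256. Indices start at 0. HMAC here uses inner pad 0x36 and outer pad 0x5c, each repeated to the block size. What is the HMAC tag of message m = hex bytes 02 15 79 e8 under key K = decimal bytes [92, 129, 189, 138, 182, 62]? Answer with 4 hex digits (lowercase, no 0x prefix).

7bd3

Key decimal bytes [92, 129, 189, 138, 182, 62] = 5c 81 bd 8a b6 3e is 6 bytes > B = 5, so hash it first: H(key) = cf 49, then zero-pad to 5 bytes: K' = cf 49 00 00 00.
K' ⊕ ipad = f9 7f 36 36 36.  K' ⊕ opad = 93 15 5c 5c 5c.
Inner input = (K'⊕ipad) ∥ m = f9 7f 36 36 36 ∥ 02 15 79 e8.
Inner hash: even-index sum = 610 mod 256 = 98; odd-index sum = 304 mod 256 = 48 → 62 30.
Outer input = (K'⊕opad) ∥ inner = 93 15 5c 5c 5c ∥ 62 30.
Outer hash (tag): even-index sum = 379 mod 256 = 123; odd-index sum = 211 mod 256 = 211 → 7b d3.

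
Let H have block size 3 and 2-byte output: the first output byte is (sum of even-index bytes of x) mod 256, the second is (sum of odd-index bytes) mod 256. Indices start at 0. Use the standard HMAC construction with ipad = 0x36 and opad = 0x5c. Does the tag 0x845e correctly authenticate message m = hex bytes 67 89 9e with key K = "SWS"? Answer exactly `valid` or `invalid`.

Key "SWS" = 53 57 53 is exactly B = 3 bytes: K' = 53 57 53.
K' ⊕ ipad = 65 61 65; K' ⊕ opad = 0f 0b 0f.
Inner hash: even-index sum = 339 mod 256 = 83; odd-index sum = 358 mod 256 = 102 → 53 66.
Outer hash (recomputed tag): even-index sum = 132 mod 256 = 132; odd-index sum = 94 mod 256 = 94 → 84 5e.
Recomputed tag = 845e; claimed = 845e → match.

valid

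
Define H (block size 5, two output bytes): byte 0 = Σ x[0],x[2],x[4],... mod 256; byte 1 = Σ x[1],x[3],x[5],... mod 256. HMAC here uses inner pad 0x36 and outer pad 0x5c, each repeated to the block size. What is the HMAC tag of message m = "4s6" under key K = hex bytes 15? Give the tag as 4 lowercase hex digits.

d7ba

Key hex bytes 15 is 1 byte ≤ B = 5; zero-pad to 5 bytes: K' = 15 00 00 00 00.
K' ⊕ ipad = 23 36 36 36 36.  K' ⊕ opad = 49 5c 5c 5c 5c.
Inner input = (K'⊕ipad) ∥ m = 23 36 36 36 36 ∥ 34 73 36.
Inner hash: even-index sum = 258 mod 256 = 2; odd-index sum = 214 mod 256 = 214 → 02 d6.
Outer input = (K'⊕opad) ∥ inner = 49 5c 5c 5c 5c ∥ 02 d6.
Outer hash (tag): even-index sum = 471 mod 256 = 215; odd-index sum = 186 mod 256 = 186 → d7 ba.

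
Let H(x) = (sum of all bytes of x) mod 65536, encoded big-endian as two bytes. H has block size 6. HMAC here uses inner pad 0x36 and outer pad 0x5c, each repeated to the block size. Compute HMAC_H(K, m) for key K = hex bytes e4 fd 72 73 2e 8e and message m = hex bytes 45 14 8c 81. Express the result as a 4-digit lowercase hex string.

035a

Key hex bytes e4 fd 72 73 2e 8e is exactly B = 6 bytes: K' = e4 fd 72 73 2e 8e.
K' ⊕ ipad = d2 cb 44 45 18 b8.  K' ⊕ opad = b8 a1 2e 2f 72 d2.
Inner input = (K'⊕ipad) ∥ m = d2 cb 44 45 18 b8 ∥ 45 14 8c 81.
Inner hash: sum = 210+203+68+69+24+184+69+20+140+129 = 1116 → 04 5c.
Outer input = (K'⊕opad) ∥ inner = b8 a1 2e 2f 72 d2 ∥ 04 5c.
Outer hash (tag): sum = 184+161+46+47+114+210+4+92 = 858 → 03 5a.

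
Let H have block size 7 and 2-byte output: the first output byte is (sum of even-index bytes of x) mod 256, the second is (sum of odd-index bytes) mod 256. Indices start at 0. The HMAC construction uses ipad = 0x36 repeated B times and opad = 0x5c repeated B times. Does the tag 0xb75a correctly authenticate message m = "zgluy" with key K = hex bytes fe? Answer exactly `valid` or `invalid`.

valid

Key hex bytes fe is 1 byte ≤ B = 7; zero-pad to 7 bytes: K' = fe 00 00 00 00 00 00.
K' ⊕ ipad = c8 36 36 36 36 36 36; K' ⊕ opad = a2 5c 5c 5c 5c 5c 5c.
Inner hash: even-index sum = 582 mod 256 = 70; odd-index sum = 513 mod 256 = 1 → 46 01.
Outer hash (recomputed tag): even-index sum = 439 mod 256 = 183; odd-index sum = 346 mod 256 = 90 → b7 5a.
Recomputed tag = b75a; claimed = b75a → match.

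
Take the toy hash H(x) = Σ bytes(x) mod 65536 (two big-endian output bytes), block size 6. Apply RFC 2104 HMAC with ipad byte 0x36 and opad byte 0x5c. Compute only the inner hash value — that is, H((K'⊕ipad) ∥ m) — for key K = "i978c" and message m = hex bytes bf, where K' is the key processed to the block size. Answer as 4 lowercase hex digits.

Key "i978c" = 69 39 37 38 63 is 5 bytes ≤ B = 6; zero-pad to 6 bytes: K' = 69 39 37 38 63 00.
K' ⊕ ipad = 5f 0f 01 0e 55 36.
Inner input = 5f 0f 01 0e 55 36 ∥ bf.
Inner hash: sum = 95+15+1+14+85+54+191 = 455 → 01 c7.

01c7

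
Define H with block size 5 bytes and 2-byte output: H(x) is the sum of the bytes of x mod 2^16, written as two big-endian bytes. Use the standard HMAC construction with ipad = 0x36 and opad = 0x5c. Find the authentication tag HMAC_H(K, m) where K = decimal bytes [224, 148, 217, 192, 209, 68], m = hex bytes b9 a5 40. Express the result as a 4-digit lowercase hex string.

Key decimal bytes [224, 148, 217, 192, 209, 68] = e0 94 d9 c0 d1 44 is 6 bytes > B = 5, so hash it first: H(key) = 04 22, then zero-pad to 5 bytes: K' = 04 22 00 00 00.
K' ⊕ ipad = 32 14 36 36 36.  K' ⊕ opad = 58 7e 5c 5c 5c.
Inner input = (K'⊕ipad) ∥ m = 32 14 36 36 36 ∥ b9 a5 40.
Inner hash: sum = 50+20+54+54+54+185+165+64 = 646 → 02 86.
Outer input = (K'⊕opad) ∥ inner = 58 7e 5c 5c 5c ∥ 02 86.
Outer hash (tag): sum = 88+126+92+92+92+2+134 = 626 → 02 72.

0272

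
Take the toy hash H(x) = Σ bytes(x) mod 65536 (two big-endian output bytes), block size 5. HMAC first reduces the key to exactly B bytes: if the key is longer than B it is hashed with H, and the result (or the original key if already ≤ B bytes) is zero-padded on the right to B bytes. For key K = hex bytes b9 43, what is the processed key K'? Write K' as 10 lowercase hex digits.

b943000000

Key hex bytes b9 43 is 2 bytes ≤ B = 5; zero-pad to 5 bytes: K' = b9 43 00 00 00.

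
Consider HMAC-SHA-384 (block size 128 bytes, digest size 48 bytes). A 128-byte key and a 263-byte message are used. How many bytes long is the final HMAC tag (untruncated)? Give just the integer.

The tag is one SHA-384 digest: 48 bytes.

48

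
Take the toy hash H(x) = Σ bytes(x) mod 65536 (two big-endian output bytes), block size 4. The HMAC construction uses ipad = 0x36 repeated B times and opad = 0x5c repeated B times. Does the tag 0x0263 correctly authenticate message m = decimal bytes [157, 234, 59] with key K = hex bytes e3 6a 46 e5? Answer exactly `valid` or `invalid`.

Key hex bytes e3 6a 46 e5 is exactly B = 4 bytes: K' = e3 6a 46 e5.
K' ⊕ ipad = d5 5c 70 d3; K' ⊕ opad = bf 36 1a b9.
Inner hash: sum = 213+92+112+211+157+234+59 = 1078 → 04 36.
Outer hash (recomputed tag): sum = 191+54+26+185+4+54 = 514 → 02 02.
Recomputed tag = 0202; claimed = 0263 → mismatch.

invalid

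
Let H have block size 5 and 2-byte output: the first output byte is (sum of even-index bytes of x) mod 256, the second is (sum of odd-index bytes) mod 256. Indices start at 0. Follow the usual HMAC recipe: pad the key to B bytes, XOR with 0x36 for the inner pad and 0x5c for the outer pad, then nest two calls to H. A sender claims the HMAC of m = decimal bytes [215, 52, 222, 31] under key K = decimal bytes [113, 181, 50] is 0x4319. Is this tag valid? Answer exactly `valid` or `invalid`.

invalid

Key decimal bytes [113, 181, 50] = 71 b5 32 is 3 bytes ≤ B = 5; zero-pad to 5 bytes: K' = 71 b5 32 00 00.
K' ⊕ ipad = 47 83 04 36 36; K' ⊕ opad = 2d e9 6e 5c 5c.
Inner hash: even-index sum = 212 mod 256 = 212; odd-index sum = 622 mod 256 = 110 → d4 6e.
Outer hash (recomputed tag): even-index sum = 357 mod 256 = 101; odd-index sum = 537 mod 256 = 25 → 65 19.
Recomputed tag = 6519; claimed = 4319 → mismatch.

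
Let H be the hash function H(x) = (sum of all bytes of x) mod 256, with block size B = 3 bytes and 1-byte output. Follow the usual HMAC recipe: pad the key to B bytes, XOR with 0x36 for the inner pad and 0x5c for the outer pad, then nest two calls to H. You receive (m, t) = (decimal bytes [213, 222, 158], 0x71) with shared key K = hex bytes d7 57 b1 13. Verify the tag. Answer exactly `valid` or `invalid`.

invalid

Key hex bytes d7 57 b1 13 is 4 bytes > B = 3, so hash it first: H(key) = f2, then zero-pad to 3 bytes: K' = f2 00 00.
K' ⊕ ipad = c4 36 36; K' ⊕ opad = ae 5c 5c.
Inner hash: sum = 196+54+54+213+222+158 = 897; mod 256 = 129 → 81.
Outer hash (recomputed tag): sum = 174+92+92+129 = 487; mod 256 = 231 → e7.
Recomputed tag = e7; claimed = 71 → mismatch.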